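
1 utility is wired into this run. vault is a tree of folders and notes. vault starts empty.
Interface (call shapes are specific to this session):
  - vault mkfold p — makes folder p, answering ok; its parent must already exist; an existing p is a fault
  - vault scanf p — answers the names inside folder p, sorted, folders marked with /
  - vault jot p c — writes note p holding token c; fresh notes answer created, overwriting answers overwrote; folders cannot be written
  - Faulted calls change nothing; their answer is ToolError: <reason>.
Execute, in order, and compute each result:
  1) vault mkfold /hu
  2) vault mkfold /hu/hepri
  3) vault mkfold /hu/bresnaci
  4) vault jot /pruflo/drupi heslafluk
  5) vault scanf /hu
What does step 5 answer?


>> vault mkfold(p='/hu')
<< ok
>> vault mkfold(p='/hu/hepri')
<< ok
>> vault mkfold(p='/hu/bresnaci')
<< ok
>> vault jot(p='/pruflo/drupi', c='heslafluk')
<< ToolError: no parent
>> vault scanf(p='/hu')
<< [bresnaci/, hepri/]

Answer: [bresnaci/, hepri/]


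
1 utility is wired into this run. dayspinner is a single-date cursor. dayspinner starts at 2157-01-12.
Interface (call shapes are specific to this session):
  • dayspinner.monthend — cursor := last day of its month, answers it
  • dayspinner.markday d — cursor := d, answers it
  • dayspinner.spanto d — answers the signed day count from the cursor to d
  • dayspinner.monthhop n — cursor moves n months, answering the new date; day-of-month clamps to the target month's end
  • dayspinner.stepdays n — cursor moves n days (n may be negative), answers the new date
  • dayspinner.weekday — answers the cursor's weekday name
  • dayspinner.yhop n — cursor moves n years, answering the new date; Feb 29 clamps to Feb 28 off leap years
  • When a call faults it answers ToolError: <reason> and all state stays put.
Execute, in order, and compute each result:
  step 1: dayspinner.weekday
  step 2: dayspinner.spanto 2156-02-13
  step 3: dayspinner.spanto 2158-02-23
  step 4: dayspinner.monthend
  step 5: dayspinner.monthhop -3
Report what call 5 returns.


Answer: 2156-10-31

Derivation:
;; 1. weekday() == Wednesday
;; 2. spanto(2156-02-13) == -334
;; 3. spanto(2158-02-23) == 407
;; 4. monthend() == 2157-01-31
;; 5. monthhop(-3) == 2156-10-31


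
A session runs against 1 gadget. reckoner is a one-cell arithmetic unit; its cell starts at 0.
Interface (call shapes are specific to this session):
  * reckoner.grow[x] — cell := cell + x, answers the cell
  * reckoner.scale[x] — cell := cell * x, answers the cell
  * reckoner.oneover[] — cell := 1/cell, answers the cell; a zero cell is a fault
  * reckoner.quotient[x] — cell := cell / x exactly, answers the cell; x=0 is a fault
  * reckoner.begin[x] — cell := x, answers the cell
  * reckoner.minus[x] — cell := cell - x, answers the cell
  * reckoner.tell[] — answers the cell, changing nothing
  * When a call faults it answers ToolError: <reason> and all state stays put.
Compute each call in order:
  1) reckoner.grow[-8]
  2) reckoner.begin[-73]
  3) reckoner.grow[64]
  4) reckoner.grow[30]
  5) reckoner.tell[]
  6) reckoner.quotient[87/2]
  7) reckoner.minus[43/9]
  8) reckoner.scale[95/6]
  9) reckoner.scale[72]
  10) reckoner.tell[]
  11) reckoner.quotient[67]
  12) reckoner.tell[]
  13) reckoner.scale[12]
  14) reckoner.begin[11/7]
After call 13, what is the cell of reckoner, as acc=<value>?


% grow x: -8
:: -8
% begin x: -73
:: -73
% grow x: 64
:: -9
% grow x: 30
:: 21
% tell
:: 21
% quotient x: 87/2
:: 14/29
% minus x: 43/9
:: -1121/261
% scale x: 95/6
:: -106495/1566
% scale x: 72
:: -425980/87
% tell
:: -425980/87
% quotient x: 67
:: -425980/5829
% tell
:: -425980/5829
% scale x: 12
:: -1703920/1943
% begin x: 11/7
:: 11/7

Answer: acc=-1703920/1943


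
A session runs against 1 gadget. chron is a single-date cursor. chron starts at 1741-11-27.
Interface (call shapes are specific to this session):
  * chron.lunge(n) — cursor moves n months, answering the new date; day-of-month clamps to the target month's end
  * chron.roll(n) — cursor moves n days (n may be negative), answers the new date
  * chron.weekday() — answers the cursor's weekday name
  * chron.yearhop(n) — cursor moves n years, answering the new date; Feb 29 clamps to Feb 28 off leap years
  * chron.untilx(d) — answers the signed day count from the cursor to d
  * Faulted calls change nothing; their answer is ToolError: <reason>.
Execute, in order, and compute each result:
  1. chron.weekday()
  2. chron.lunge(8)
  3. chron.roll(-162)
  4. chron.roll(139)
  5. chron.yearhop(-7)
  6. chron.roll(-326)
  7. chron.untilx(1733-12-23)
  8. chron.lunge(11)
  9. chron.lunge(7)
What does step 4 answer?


Answer: 1742-07-04

Derivation:
Act: chron.weekday[]
Obs: Monday
Act: chron.lunge[n→8]
Obs: 1742-07-27
Act: chron.roll[n→-162]
Obs: 1742-02-15
Act: chron.roll[n→139]
Obs: 1742-07-04
Act: chron.yearhop[n→-7]
Obs: 1735-07-04
Act: chron.roll[n→-326]
Obs: 1734-08-12
Act: chron.untilx[d→1733-12-23]
Obs: -232
Act: chron.lunge[n→11]
Obs: 1735-07-12
Act: chron.lunge[n→7]
Obs: 1736-02-12


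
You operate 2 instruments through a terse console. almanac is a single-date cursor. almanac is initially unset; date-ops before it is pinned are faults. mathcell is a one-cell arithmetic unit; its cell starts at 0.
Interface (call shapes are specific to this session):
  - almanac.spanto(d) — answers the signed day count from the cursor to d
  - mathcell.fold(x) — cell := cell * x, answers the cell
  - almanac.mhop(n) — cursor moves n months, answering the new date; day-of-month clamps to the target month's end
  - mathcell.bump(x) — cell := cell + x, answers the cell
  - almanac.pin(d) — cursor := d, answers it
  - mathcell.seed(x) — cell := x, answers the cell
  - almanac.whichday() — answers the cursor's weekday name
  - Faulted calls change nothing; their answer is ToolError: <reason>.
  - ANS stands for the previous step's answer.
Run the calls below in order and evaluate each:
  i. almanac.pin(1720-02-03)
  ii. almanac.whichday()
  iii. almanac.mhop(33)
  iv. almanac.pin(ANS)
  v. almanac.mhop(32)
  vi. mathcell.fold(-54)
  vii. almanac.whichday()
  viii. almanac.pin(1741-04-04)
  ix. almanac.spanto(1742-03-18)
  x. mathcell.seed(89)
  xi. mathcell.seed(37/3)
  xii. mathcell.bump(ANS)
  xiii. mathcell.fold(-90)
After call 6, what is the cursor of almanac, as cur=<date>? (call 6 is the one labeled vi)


Answer: cur=1725-07-03

Derivation:
I run pin passing 1720-02-03, and get 1720-02-03.
I use whichday(), yielding Saturday.
I try mhop passing 33, and observe 1722-11-03.
Now I run pin passing ANS, and observe 1722-11-03.
Then mhop passing 32, and see 1725-07-03.
Invoking fold passing -54, — result: 0.
Now I run whichday, and see Tuesday.
Using pin passing 1741-04-04, and see 1741-04-04.
I run spanto passing 1742-03-18, which returns 348.
Calling seed passing 89: 89.
Then seed passing 37/3, and see 37/3.
I call bump passing ANS, and get 74/3.
Using fold passing -90, giving -2220.


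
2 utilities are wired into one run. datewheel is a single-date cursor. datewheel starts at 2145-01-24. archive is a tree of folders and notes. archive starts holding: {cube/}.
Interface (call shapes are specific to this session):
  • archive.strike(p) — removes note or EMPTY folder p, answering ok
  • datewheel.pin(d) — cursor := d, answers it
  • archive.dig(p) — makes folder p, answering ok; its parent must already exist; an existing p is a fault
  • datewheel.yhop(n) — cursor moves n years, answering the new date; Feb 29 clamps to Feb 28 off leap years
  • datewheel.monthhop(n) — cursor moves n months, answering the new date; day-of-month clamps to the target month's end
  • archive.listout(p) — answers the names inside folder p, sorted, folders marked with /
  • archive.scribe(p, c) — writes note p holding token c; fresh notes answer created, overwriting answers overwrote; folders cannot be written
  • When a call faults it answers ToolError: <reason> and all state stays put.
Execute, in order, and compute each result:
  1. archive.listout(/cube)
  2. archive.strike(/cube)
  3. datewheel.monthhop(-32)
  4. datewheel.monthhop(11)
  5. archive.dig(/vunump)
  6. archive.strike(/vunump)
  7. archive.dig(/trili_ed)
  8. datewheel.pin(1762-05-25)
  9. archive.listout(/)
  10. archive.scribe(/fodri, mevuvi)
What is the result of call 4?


Answer: 2143-04-24

Derivation:
// archive.listout(/cube) => []
// archive.strike(/cube) => ok
// datewheel.monthhop(-32) => 2142-05-24
// datewheel.monthhop(11) => 2143-04-24
// archive.dig(/vunump) => ok
// archive.strike(/vunump) => ok
// archive.dig(/trili_ed) => ok
// datewheel.pin(1762-05-25) => 1762-05-25
// archive.listout(/) => [trili_ed/]
// archive.scribe(/fodri, mevuvi) => created


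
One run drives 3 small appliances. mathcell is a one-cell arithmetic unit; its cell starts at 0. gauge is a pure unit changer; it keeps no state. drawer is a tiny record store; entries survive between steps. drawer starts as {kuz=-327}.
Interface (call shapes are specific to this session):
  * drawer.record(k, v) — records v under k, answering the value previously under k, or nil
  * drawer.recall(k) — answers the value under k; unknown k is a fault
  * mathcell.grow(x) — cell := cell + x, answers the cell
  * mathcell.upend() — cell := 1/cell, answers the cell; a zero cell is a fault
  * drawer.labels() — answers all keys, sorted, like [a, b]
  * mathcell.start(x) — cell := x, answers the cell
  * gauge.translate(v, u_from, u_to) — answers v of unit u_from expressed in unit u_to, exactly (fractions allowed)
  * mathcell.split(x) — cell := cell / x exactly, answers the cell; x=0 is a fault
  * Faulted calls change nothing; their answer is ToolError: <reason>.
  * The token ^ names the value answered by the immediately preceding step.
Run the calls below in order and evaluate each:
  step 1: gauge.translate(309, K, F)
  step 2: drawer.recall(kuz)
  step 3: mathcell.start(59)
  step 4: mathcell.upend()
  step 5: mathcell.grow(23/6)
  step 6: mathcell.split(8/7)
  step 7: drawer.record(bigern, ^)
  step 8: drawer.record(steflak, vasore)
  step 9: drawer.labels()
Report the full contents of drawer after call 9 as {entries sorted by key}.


Answer: {bigern=9541/2832, kuz=-327, steflak=vasore}

Derivation:
[in] translate v='309' u_from='K' u_to='F'
  9653/100
[in] recall k='kuz'
  -327
[in] start x='59'
  59
[in] upend
  1/59
[in] grow x='23/6'
  1363/354
[in] split x='8/7'
  9541/2832
[in] record k='bigern' v='^'
  nil
[in] record k='steflak' v='vasore'
  nil
[in] labels
  [bigern, kuz, steflak]


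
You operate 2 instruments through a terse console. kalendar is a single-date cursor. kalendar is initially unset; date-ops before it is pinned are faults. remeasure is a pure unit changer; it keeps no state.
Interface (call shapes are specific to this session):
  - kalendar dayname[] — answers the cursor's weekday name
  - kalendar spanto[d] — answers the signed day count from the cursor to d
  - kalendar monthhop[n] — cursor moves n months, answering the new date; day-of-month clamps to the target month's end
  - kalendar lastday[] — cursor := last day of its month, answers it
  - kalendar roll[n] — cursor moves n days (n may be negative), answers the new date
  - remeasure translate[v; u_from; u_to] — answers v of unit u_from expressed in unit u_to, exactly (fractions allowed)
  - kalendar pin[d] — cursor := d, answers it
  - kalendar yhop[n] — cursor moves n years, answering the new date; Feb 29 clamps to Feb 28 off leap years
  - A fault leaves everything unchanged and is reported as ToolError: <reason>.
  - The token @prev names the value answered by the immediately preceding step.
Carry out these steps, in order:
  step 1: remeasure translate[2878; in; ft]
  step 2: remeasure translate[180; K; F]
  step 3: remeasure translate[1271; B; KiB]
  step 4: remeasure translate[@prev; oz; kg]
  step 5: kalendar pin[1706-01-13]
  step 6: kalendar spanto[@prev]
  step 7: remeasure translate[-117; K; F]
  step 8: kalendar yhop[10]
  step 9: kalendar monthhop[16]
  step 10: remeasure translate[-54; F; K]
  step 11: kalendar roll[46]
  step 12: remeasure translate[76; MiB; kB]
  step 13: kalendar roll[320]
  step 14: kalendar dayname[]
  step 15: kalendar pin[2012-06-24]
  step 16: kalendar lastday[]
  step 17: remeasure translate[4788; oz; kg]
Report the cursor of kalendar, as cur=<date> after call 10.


;; remeasure translate(v='2878', u_from='in', u_to='ft') : 1439/6
;; remeasure translate(v='180', u_from='K', u_to='F') : -13567/100
;; remeasure translate(v='1271', u_from='B', u_to='KiB') : 1271/1024
;; remeasure translate(v='@prev', u_from='oz', u_to='kg') : 57651590227/1638400000000
;; kalendar pin(d='1706-01-13') : 1706-01-13
;; kalendar spanto(d='@prev') : 0
;; remeasure translate(v='-117', u_from='K', u_to='F') : -67027/100
;; kalendar yhop(n='10') : 1716-01-13
;; kalendar monthhop(n='16') : 1717-05-13
;; remeasure translate(v='-54', u_from='F', u_to='K') : 40567/180
;; kalendar roll(n='46') : 1717-06-28
;; remeasure translate(v='76', u_from='MiB', u_to='kB') : 9961472/125
;; kalendar roll(n='320') : 1718-05-14
;; kalendar dayname() : Saturday
;; kalendar pin(d='2012-06-24') : 2012-06-24
;; kalendar lastday() : 2012-06-30
;; remeasure translate(v='4788', u_from='oz', u_to='kg') : 54295006689/400000000

Answer: cur=1717-05-13


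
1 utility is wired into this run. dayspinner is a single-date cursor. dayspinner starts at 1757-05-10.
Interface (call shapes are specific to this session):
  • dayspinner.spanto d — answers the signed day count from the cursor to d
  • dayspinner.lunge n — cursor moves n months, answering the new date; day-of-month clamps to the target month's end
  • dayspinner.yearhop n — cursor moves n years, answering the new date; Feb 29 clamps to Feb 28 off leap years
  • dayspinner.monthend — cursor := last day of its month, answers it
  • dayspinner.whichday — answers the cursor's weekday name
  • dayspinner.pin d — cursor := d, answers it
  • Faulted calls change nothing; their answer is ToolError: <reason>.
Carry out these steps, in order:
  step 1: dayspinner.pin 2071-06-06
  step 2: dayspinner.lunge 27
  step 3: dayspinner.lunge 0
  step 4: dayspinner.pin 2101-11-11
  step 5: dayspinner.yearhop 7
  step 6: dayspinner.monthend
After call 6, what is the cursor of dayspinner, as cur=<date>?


~$ dayspinner.pin d='2071-06-06'
= 2071-06-06
~$ dayspinner.lunge n='27'
= 2073-09-06
~$ dayspinner.lunge n='0'
= 2073-09-06
~$ dayspinner.pin d='2101-11-11'
= 2101-11-11
~$ dayspinner.yearhop n='7'
= 2108-11-11
~$ dayspinner.monthend
= 2108-11-30

Answer: cur=2108-11-30


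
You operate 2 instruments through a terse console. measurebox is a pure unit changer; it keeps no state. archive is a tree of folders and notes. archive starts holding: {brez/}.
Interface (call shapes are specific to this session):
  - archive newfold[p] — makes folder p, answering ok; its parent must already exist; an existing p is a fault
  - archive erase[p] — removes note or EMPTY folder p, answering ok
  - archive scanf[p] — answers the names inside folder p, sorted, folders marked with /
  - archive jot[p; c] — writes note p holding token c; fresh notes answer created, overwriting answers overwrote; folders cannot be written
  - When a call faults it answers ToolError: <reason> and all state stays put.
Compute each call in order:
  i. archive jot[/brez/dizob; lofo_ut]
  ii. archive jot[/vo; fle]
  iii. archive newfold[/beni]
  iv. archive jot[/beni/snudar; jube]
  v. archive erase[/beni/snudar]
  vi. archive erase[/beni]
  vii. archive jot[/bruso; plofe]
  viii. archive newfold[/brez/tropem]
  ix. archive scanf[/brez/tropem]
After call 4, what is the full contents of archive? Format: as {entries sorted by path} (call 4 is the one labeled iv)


==> archive jot(p='/brez/dizob', c='lofo_ut')
<== created
==> archive jot(p='/vo', c='fle')
<== created
==> archive newfold(p='/beni')
<== ok
==> archive jot(p='/beni/snudar', c='jube')
<== created
==> archive erase(p='/beni/snudar')
<== ok
==> archive erase(p='/beni')
<== ok
==> archive jot(p='/bruso', c='plofe')
<== created
==> archive newfold(p='/brez/tropem')
<== ok
==> archive scanf(p='/brez/tropem')
<== []

Answer: {beni/, beni/snudar=jube, brez/, brez/dizob=lofo_ut, vo=fle}


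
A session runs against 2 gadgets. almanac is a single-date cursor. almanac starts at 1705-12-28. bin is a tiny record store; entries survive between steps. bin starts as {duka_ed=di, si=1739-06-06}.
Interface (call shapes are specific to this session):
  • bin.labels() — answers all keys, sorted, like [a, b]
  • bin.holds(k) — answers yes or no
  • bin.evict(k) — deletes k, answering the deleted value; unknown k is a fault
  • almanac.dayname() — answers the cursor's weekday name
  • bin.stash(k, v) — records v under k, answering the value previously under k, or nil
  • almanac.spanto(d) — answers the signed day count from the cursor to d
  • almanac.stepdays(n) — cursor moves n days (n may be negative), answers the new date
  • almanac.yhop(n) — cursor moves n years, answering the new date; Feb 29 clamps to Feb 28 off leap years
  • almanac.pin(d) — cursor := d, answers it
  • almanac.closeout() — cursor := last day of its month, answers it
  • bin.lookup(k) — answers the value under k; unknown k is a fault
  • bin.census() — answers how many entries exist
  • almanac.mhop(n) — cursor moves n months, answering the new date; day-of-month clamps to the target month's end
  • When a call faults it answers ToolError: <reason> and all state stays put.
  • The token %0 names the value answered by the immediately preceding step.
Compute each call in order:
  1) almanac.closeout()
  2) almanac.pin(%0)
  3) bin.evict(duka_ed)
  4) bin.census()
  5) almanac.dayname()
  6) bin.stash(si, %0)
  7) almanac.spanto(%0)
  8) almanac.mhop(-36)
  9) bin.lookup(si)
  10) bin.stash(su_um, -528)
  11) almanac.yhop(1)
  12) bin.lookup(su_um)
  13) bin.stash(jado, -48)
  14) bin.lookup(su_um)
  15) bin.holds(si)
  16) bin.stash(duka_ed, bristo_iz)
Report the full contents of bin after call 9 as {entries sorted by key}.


Answer: {si=Thursday}

Derivation:
Act: closeout[]
Obs: 1705-12-31
Act: pin[d: %0]
Obs: 1705-12-31
Act: evict[k: duka_ed]
Obs: di
Act: census[]
Obs: 1
Act: dayname[]
Obs: Thursday
Act: stash[k: si; v: %0]
Obs: 1739-06-06
Act: spanto[d: %0]
Obs: 12210
Act: mhop[n: -36]
Obs: 1702-12-31
Act: lookup[k: si]
Obs: Thursday
Act: stash[k: su_um; v: -528]
Obs: nil
Act: yhop[n: 1]
Obs: 1703-12-31
Act: lookup[k: su_um]
Obs: -528
Act: stash[k: jado; v: -48]
Obs: nil
Act: lookup[k: su_um]
Obs: -528
Act: holds[k: si]
Obs: yes
Act: stash[k: duka_ed; v: bristo_iz]
Obs: nil


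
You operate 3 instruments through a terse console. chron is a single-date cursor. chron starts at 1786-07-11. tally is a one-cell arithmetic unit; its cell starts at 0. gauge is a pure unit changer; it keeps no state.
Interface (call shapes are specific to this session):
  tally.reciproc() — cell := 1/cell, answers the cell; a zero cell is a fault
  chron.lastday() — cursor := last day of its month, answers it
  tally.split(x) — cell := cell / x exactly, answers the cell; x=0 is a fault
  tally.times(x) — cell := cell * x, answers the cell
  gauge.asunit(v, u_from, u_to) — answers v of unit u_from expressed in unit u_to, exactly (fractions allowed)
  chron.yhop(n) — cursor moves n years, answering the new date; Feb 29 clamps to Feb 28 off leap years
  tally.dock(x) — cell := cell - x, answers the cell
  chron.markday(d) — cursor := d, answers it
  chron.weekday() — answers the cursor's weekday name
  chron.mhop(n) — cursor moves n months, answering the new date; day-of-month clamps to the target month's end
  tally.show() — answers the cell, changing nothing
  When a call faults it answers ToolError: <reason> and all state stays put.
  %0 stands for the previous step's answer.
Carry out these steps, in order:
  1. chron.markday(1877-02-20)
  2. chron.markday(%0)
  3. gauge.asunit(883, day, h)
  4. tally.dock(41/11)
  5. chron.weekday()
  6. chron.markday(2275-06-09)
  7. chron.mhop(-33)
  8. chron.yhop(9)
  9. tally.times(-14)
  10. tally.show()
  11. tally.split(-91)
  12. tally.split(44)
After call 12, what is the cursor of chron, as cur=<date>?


Answer: cur=2281-09-09

Derivation:
~$ chron.markday 1877-02-20
[out] 1877-02-20
~$ chron.markday %0
[out] 1877-02-20
~$ gauge.asunit 883 day h
[out] 21192
~$ tally.dock 41/11
[out] -41/11
~$ chron.weekday
[out] Tuesday
~$ chron.markday 2275-06-09
[out] 2275-06-09
~$ chron.mhop -33
[out] 2272-09-09
~$ chron.yhop 9
[out] 2281-09-09
~$ tally.times -14
[out] 574/11
~$ tally.show
[out] 574/11
~$ tally.split -91
[out] -82/143
~$ tally.split 44
[out] -41/3146


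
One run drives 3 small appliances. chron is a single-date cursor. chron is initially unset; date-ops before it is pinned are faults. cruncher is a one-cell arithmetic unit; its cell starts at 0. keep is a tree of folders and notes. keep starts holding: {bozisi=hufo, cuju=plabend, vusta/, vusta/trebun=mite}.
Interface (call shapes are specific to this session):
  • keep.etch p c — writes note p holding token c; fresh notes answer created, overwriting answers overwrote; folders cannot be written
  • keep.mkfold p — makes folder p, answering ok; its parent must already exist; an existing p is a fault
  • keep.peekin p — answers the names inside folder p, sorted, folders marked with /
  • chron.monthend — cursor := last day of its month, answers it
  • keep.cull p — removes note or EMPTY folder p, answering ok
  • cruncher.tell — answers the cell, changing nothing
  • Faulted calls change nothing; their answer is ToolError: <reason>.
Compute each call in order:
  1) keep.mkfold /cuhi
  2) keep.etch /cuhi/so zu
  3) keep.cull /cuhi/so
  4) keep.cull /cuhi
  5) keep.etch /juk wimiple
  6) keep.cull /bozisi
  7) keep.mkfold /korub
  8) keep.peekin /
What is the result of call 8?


Act: mkfold[p→/cuhi]
Obs: ok
Act: etch[p→/cuhi/so; c→zu]
Obs: created
Act: cull[p→/cuhi/so]
Obs: ok
Act: cull[p→/cuhi]
Obs: ok
Act: etch[p→/juk; c→wimiple]
Obs: created
Act: cull[p→/bozisi]
Obs: ok
Act: mkfold[p→/korub]
Obs: ok
Act: peekin[p→/]
Obs: [cuju, juk, korub/, vusta/]

Answer: [cuju, juk, korub/, vusta/]


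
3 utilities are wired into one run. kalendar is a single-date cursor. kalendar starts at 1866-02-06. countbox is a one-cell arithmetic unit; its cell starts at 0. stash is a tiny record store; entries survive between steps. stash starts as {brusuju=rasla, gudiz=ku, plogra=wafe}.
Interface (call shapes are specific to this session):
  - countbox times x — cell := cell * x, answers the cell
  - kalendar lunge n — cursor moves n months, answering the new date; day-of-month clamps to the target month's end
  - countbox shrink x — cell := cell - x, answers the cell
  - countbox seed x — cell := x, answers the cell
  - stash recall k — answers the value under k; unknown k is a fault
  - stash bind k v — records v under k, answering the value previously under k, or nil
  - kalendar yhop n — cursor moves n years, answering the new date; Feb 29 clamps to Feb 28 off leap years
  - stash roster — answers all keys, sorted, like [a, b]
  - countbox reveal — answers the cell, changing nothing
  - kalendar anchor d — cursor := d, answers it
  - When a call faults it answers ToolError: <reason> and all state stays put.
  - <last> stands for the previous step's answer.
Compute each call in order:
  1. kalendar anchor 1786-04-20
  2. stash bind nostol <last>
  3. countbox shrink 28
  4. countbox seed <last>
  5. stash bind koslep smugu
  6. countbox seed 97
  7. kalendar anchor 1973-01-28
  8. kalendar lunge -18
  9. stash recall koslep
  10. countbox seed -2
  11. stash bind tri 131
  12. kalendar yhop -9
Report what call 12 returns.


Answer: 1962-07-28

Derivation:
I use kalendar anchor passing d='1786-04-20', giving 1786-04-20.
Invoking stash bind passing k='nostol', v='<last>', → nil.
I call countbox shrink passing x='28', — result: -28.
I call countbox seed passing x='<last>', giving -28.
I use stash bind passing k='koslep', v='smugu', giving nil.
Invoking countbox seed passing x='97', and see 97.
I run kalendar anchor passing d='1973-01-28', → 1973-01-28.
I invoke kalendar lunge passing n='-18', and get 1971-07-28.
Now I run stash recall passing k='koslep': smugu.
I try countbox seed passing x='-2', giving -2.
I use stash bind passing k='tri', v='131', and see nil.
I call kalendar yhop passing n='-9', — result: 1962-07-28.


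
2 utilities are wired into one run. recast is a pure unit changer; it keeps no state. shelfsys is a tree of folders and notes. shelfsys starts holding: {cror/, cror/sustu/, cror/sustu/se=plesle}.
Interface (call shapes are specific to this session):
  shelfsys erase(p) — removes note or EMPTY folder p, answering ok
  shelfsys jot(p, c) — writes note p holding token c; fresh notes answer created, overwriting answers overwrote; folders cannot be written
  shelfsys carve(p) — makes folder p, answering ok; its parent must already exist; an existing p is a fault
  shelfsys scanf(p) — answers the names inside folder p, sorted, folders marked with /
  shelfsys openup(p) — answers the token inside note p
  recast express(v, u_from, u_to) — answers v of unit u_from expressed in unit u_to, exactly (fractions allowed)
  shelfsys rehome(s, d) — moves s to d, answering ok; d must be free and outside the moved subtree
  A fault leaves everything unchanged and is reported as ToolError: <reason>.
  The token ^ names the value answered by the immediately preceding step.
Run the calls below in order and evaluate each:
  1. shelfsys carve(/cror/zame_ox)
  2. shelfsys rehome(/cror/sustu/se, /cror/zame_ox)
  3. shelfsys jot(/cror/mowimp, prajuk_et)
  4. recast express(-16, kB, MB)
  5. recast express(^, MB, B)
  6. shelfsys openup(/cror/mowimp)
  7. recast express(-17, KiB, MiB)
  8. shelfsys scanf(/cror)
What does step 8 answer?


! shelfsys carve(p→/cror/zame_ox) ~> ok
! shelfsys rehome(s→/cror/sustu/se, d→/cror/zame_ox) ~> ToolError: exists
! shelfsys jot(p→/cror/mowimp, c→prajuk_et) ~> created
! recast express(v→-16, u_from→kB, u_to→MB) ~> -2/125
! recast express(v→^, u_from→MB, u_to→B) ~> -16000
! shelfsys openup(p→/cror/mowimp) ~> prajuk_et
! recast express(v→-17, u_from→KiB, u_to→MiB) ~> -17/1024
! shelfsys scanf(p→/cror) ~> [mowimp, sustu/, zame_ox/]

Answer: [mowimp, sustu/, zame_ox/]


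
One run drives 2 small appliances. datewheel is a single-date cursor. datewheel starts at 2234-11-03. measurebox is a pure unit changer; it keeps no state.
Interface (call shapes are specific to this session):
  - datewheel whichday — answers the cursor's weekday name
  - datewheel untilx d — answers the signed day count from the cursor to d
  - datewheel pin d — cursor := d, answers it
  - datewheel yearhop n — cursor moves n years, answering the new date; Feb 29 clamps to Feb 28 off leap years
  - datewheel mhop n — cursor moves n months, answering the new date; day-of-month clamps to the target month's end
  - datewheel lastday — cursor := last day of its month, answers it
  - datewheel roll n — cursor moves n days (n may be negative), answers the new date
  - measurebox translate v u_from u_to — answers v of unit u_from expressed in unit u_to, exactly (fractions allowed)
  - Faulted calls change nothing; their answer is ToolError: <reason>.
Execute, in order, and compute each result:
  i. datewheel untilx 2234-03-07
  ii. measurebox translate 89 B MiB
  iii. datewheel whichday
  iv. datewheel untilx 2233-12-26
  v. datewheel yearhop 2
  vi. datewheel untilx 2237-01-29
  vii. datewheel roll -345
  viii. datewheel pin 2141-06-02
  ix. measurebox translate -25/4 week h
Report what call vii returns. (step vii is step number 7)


Answer: 2235-11-24

Derivation:
Act: datewheel untilx[d→2234-03-07]
Obs: -241
Act: measurebox translate[v→89; u_from→B; u_to→MiB]
Obs: 89/1048576
Act: datewheel whichday[]
Obs: Monday
Act: datewheel untilx[d→2233-12-26]
Obs: -312
Act: datewheel yearhop[n→2]
Obs: 2236-11-03
Act: datewheel untilx[d→2237-01-29]
Obs: 87
Act: datewheel roll[n→-345]
Obs: 2235-11-24
Act: datewheel pin[d→2141-06-02]
Obs: 2141-06-02
Act: measurebox translate[v→-25/4; u_from→week; u_to→h]
Obs: -1050


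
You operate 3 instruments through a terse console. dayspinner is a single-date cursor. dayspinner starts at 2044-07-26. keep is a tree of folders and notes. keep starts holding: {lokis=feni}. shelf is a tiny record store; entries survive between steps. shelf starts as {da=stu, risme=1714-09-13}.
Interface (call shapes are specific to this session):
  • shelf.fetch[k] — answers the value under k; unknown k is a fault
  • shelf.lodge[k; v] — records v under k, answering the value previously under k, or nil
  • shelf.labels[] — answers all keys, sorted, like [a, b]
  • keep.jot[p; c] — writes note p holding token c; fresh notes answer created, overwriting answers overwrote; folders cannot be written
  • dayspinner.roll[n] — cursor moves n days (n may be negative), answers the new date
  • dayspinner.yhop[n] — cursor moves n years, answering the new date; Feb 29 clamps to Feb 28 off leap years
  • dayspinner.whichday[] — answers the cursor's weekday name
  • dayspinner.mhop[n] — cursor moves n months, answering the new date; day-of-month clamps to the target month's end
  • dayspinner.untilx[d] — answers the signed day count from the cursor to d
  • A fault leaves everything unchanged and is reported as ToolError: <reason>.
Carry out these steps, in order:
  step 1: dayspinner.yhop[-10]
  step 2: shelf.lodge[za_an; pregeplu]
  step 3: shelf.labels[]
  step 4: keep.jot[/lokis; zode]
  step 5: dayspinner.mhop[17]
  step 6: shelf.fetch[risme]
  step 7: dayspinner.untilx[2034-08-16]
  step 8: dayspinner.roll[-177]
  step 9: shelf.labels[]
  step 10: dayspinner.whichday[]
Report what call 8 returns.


Answer: 2035-07-02

Derivation:
Then yhop passing n=-10, giving 2034-07-26.
I try lodge passing k=za_an, v=pregeplu, — result: nil.
Then labels, and get [da, risme, za_an].
I call jot passing p=/lokis, c=zode, — result: overwrote.
I try mhop passing n=17, and observe 2035-12-26.
I run fetch passing k=risme, → 1714-09-13.
Then untilx passing d=2034-08-16, and observe -497.
Invoking roll passing n=-177, and get 2035-07-02.
Using labels, giving [da, risme, za_an].
I call whichday(), giving Monday.


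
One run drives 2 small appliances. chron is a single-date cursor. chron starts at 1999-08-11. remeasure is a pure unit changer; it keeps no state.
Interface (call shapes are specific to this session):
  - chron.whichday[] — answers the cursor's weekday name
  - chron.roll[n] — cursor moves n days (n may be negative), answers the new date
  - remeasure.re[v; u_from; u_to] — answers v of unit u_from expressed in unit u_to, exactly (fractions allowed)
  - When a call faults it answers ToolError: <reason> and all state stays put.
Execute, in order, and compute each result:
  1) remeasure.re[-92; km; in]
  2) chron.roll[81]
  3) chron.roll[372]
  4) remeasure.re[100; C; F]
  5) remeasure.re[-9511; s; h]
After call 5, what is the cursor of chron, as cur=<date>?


[in] remeasure.re v→-92 u_from→km u_to→in
= -460000000/127
[in] chron.roll n→81
= 1999-10-31
[in] chron.roll n→372
= 2000-11-06
[in] remeasure.re v→100 u_from→C u_to→F
= 212
[in] remeasure.re v→-9511 u_from→s u_to→h
= -9511/3600

Answer: cur=2000-11-06


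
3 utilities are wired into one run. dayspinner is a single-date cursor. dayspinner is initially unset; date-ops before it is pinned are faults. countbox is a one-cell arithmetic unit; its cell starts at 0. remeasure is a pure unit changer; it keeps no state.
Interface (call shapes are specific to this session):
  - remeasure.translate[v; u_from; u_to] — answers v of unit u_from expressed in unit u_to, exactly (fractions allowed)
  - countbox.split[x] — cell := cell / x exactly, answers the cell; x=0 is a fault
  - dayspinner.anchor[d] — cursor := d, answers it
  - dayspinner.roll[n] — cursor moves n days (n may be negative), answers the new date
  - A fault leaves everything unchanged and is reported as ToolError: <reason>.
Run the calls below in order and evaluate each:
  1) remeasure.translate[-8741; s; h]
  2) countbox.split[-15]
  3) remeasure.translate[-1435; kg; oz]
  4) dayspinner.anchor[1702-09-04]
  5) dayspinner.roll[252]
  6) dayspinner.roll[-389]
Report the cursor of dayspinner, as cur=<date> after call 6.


>> remeasure.translate(v→-8741, u_from→s, u_to→h)
<< -8741/3600
>> countbox.split(x→-15)
<< 0
>> remeasure.translate(v→-1435, u_from→kg, u_to→oz)
<< -328000000000/6479891
>> dayspinner.anchor(d→1702-09-04)
<< 1702-09-04
>> dayspinner.roll(n→252)
<< 1703-05-14
>> dayspinner.roll(n→-389)
<< 1702-04-20

Answer: cur=1702-04-20


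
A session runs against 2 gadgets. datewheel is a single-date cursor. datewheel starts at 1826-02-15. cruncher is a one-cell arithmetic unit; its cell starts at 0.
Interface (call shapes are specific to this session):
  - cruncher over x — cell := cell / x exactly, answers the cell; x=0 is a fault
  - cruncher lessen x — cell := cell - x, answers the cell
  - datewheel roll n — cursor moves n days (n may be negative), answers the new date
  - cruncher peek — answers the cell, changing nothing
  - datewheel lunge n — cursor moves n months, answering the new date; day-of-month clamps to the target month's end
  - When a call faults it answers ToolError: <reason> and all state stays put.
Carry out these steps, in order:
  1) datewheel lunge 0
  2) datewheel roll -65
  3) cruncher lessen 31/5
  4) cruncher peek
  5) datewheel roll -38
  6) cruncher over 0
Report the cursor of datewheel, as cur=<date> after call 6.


Answer: cur=1825-11-04

Derivation:
>>> datewheel lunge n=0
  1826-02-15
>>> datewheel roll n=-65
  1825-12-12
>>> cruncher lessen x=31/5
  -31/5
>>> cruncher peek
  -31/5
>>> datewheel roll n=-38
  1825-11-04
>>> cruncher over x=0
  ToolError: division by zero


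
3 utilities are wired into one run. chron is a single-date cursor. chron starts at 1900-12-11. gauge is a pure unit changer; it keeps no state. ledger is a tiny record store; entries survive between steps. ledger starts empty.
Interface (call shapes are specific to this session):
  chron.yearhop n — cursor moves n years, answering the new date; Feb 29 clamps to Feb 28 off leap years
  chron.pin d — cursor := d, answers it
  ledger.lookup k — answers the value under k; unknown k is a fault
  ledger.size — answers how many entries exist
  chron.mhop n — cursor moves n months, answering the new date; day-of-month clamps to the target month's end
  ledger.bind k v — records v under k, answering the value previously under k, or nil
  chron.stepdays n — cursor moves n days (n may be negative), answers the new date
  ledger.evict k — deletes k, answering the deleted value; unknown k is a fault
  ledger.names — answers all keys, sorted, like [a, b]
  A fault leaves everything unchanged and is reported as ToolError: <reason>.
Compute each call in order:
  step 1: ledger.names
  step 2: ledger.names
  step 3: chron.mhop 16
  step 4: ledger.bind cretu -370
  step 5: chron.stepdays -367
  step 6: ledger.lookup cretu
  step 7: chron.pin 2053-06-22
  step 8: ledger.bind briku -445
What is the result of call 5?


Do: ledger.names[]
See: []
Do: ledger.names[]
See: []
Do: chron.mhop[n→16]
See: 1902-04-11
Do: ledger.bind[k→cretu; v→-370]
See: nil
Do: chron.stepdays[n→-367]
See: 1901-04-09
Do: ledger.lookup[k→cretu]
See: -370
Do: chron.pin[d→2053-06-22]
See: 2053-06-22
Do: ledger.bind[k→briku; v→-445]
See: nil

Answer: 1901-04-09


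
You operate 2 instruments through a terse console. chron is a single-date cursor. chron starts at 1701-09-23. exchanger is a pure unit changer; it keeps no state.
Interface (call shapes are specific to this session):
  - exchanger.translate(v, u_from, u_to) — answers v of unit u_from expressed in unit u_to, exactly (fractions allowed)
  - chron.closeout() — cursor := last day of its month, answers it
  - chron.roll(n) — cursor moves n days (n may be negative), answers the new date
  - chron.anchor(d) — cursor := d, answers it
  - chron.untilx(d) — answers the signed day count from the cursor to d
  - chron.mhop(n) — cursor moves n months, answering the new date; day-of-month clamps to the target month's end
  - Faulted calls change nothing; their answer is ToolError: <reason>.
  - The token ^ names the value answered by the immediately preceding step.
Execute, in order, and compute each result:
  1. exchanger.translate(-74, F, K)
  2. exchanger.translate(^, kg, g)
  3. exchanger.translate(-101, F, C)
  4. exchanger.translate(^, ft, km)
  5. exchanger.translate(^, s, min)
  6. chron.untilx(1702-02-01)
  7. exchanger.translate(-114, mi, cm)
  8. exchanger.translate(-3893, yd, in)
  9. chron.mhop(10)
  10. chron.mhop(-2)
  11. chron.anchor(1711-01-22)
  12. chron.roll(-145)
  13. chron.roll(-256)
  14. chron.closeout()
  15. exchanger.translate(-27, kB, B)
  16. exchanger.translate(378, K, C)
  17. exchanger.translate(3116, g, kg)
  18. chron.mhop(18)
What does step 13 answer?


Answer: 1709-12-17

Derivation:
// translate(v=-74, u_from=F, u_to=K) => 38567/180
// translate(v=^, u_from=kg, u_to=g) => 1928350/9
// translate(v=-101, u_from=F, u_to=C) => -665/9
// translate(v=^, u_from=ft, u_to=km) => -16891/750000
// translate(v=^, u_from=s, u_to=min) => -16891/45000000
// untilx(d=1702-02-01) => 131
// translate(v=-114, u_from=mi, u_to=cm) => -91732608/5
// translate(v=-3893, u_from=yd, u_to=in) => -140148
// mhop(n=10) => 1702-07-23
// mhop(n=-2) => 1702-05-23
// anchor(d=1711-01-22) => 1711-01-22
// roll(n=-145) => 1710-08-30
// roll(n=-256) => 1709-12-17
// closeout() => 1709-12-31
// translate(v=-27, u_from=kB, u_to=B) => -27000
// translate(v=378, u_from=K, u_to=C) => 2097/20
// translate(v=3116, u_from=g, u_to=kg) => 779/250
// mhop(n=18) => 1711-06-30


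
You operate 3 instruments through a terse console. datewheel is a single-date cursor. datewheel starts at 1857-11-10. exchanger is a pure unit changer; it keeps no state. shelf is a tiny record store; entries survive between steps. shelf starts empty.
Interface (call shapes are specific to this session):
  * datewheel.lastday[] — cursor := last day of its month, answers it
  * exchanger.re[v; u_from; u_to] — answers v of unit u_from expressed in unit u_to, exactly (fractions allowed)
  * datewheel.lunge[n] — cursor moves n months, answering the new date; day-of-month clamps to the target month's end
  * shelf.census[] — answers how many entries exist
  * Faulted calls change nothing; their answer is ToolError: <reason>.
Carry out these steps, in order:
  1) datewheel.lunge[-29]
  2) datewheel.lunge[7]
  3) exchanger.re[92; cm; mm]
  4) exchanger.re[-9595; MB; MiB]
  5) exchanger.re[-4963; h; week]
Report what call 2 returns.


==> lunge(-29)
<== 1855-06-10
==> lunge(7)
<== 1856-01-10
==> re(92, cm, mm)
<== 920
==> re(-9595, MB, MiB)
<== -149921875/16384
==> re(-4963, h, week)
<== -709/24

Answer: 1856-01-10


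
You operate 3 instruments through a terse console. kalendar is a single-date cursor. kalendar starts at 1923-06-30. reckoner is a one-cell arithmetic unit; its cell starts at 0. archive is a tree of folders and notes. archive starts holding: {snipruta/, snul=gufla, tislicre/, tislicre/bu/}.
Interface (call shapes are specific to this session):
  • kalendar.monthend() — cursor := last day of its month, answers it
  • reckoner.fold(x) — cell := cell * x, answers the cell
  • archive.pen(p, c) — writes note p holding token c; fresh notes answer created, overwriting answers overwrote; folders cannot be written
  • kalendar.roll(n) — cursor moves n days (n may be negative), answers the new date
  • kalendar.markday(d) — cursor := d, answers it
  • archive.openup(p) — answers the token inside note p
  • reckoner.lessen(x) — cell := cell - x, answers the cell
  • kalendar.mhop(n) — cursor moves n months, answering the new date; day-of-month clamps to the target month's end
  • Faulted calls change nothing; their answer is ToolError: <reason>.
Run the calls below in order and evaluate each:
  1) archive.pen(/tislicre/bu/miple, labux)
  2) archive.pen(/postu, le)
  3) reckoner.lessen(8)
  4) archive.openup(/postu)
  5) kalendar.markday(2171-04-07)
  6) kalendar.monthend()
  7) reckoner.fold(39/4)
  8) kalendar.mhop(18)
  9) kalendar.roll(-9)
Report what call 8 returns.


// archive.pen(/tislicre/bu/miple, labux) => created
// archive.pen(/postu, le) => created
// reckoner.lessen(8) => -8
// archive.openup(/postu) => le
// kalendar.markday(2171-04-07) => 2171-04-07
// kalendar.monthend() => 2171-04-30
// reckoner.fold(39/4) => -78
// kalendar.mhop(18) => 2172-10-30
// kalendar.roll(-9) => 2172-10-21

Answer: 2172-10-30
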